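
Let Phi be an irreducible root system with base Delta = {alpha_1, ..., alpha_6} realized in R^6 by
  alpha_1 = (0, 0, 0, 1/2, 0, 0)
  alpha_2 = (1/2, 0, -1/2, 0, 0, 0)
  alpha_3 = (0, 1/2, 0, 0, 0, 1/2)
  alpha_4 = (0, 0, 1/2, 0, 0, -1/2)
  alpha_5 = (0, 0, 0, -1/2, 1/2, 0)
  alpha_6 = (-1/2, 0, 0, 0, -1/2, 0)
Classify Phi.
type B_6

Compute the Cartan integers a_ij = 2(alpha_i, alpha_j)/(alpha_j, alpha_j); the resulting 6x6 Cartan matrix is
[[2, 0, 0, 0, -1, 0], [0, 2, 0, -1, 0, -1], [0, 0, 2, -1, 0, 0], [0, -1, -1, 2, 0, 0], [-2, 0, 0, 0, 2, -1], [0, -1, 0, 0, -1, 2]].
The roots have two lengths (squared-length ratio 2:1); the short ones are alpha_{1}. The associated Dynkin diagram is a chain of 6 nodes with a double edge at one end; the terminal node there is the unique short simple root (B_6), so the type is B_6 (the algebra so(13)).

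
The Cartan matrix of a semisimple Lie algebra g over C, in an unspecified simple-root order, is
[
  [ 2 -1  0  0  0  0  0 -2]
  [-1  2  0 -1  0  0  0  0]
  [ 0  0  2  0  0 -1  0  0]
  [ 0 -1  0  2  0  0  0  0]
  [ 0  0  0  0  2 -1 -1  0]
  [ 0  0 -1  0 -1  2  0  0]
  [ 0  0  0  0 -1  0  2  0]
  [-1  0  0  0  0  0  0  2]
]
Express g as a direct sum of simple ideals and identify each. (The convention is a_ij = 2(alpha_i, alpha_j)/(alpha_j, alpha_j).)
The diagram associated to this matrix has two connected components: the simple roots {alpha_3, alpha_5, alpha_6, alpha_7} form a chain of 4 nodes with single edges (A_4), and {alpha_1, alpha_2, alpha_4, alpha_8} form a chain of 4 nodes with a double edge at one end; the terminal node there is the unique short simple root (B_4). A semisimple Lie algebra decomposes uniquely as the direct sum of simple ideals, one per connected component of its Dynkin diagram, so g ≅ A_4 ⊕ B_4 (dimension 24 + 36 = 60).

A_4 ⊕ B_4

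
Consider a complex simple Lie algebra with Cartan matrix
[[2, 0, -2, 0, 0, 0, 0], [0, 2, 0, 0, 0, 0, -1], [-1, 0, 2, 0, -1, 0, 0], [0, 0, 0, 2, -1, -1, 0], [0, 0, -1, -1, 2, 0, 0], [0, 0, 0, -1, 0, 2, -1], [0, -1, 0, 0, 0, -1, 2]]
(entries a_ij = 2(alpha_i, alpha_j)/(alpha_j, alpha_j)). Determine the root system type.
type C_7

The matrix has rank 7 with 2's on the diagonal. Reading the off-diagonal entries as Dynkin edges (a single edge where a_ij = a_ji = -1; a double or triple edge where a_ij * a_ji = 2 or 3), the diagram is a chain of 7 nodes with a double edge at one end; the terminal node there is the unique long simple root (C_7). One simple-root ordering that puts it in standard form is (alpha_2, alpha_7, alpha_6, alpha_4, alpha_5, alpha_3, alpha_1). So the algebra is type C_7, i.e. sp(14).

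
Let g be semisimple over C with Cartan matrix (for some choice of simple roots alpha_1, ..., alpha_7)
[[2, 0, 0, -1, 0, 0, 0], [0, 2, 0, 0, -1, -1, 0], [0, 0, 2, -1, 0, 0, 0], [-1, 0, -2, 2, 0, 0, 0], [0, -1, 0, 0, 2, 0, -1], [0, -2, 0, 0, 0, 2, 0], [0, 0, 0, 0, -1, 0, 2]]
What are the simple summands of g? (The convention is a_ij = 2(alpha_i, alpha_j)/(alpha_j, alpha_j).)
The diagram associated to this matrix has two connected components: the simple roots {alpha_1, alpha_3, alpha_4} form a chain of 3 nodes with a double edge at one end; the terminal node there is the unique short simple root (B_3), and {alpha_2, alpha_5, alpha_6, alpha_7} form a chain of 4 nodes with a double edge at one end; the terminal node there is the unique long simple root (C_4). A semisimple Lie algebra decomposes uniquely as the direct sum of simple ideals, one per connected component of its Dynkin diagram, so g ≅ B_3 ⊕ C_4 (dimension 21 + 36 = 57).

B_3 (so(7)) + C_4 (sp(8))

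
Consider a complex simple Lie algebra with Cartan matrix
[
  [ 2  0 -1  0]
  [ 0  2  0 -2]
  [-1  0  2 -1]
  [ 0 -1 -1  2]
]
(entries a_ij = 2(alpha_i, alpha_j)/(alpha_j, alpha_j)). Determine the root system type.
The matrix has rank 4 with 2's on the diagonal. Reading the off-diagonal entries as Dynkin edges (a single edge where a_ij = a_ji = -1; a double or triple edge where a_ij * a_ji = 2 or 3), the diagram is a chain of 4 nodes with a double edge at one end; the terminal node there is the unique long simple root (C_4). One simple-root ordering that puts it in standard form is (alpha_1, alpha_3, alpha_4, alpha_2). So the algebra is type C_4, i.e. sp(8).

type C_4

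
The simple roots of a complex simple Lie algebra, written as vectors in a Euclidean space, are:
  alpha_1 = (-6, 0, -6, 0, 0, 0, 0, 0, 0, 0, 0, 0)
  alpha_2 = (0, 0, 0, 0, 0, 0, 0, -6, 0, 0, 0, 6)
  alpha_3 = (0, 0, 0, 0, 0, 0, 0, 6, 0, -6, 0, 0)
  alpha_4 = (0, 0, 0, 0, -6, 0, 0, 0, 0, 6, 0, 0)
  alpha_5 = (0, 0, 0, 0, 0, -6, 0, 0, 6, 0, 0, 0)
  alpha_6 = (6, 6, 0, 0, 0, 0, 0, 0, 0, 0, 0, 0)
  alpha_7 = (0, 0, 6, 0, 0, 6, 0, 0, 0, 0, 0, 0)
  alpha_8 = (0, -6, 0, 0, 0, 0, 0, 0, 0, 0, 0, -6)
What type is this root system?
A8

Compute the Cartan integers a_ij = 2(alpha_i, alpha_j)/(alpha_j, alpha_j); the resulting 8x8 Cartan matrix is
[[2, 0, 0, 0, 0, -1, -1, 0], [0, 2, -1, 0, 0, 0, 0, -1], [0, -1, 2, -1, 0, 0, 0, 0], [0, 0, -1, 2, 0, 0, 0, 0], [0, 0, 0, 0, 2, 0, -1, 0], [-1, 0, 0, 0, 0, 2, 0, -1], [-1, 0, 0, 0, -1, 0, 2, 0], [0, -1, 0, 0, 0, -1, 0, 2]].
All simple roots have the same length, so the diagram is simply laced. The associated Dynkin diagram is a chain of 8 nodes with single edges (A_8), so the type is A_8 (the algebra sl(9)).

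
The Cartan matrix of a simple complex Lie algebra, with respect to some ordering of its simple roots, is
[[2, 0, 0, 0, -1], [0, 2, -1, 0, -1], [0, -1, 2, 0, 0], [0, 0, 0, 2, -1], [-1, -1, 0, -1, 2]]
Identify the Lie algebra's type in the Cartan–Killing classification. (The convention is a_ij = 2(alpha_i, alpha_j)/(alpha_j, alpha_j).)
D5

The matrix has rank 5 with 2's on the diagonal. Reading the off-diagonal entries as Dynkin edges (a single edge where a_ij = a_ji = -1; a double or triple edge where a_ij * a_ji = 2 or 3), the diagram is a chain of 3 nodes with a fork of two nodes at one end (D_5). One simple-root ordering that puts it in standard form is (alpha_3, alpha_2, alpha_5, alpha_4, alpha_1). So the algebra is type D_5, i.e. so(10).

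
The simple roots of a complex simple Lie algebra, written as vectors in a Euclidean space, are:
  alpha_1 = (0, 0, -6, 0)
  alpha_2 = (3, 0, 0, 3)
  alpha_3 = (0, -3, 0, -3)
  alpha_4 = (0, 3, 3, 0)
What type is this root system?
Compute the Cartan integers a_ij = 2(alpha_i, alpha_j)/(alpha_j, alpha_j); the resulting 4x4 Cartan matrix is
[[2, 0, 0, -2], [0, 2, -1, 0], [0, -1, 2, -1], [-1, 0, -1, 2]].
The roots have two lengths (squared-length ratio 2:1); the short ones are alpha_{2,3,4}. The associated Dynkin diagram is a chain of 4 nodes with a double edge at one end; the terminal node there is the unique long simple root (C_4), so the type is C_4 (the algebra sp(8)).

C4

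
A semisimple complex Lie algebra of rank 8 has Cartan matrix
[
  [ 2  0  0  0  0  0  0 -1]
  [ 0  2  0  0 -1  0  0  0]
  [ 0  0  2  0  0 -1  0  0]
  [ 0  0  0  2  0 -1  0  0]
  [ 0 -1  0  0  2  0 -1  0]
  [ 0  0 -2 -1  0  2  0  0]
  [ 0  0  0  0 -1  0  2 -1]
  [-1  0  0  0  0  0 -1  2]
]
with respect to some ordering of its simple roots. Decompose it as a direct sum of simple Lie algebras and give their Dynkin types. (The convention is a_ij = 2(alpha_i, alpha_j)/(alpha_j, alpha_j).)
The diagram associated to this matrix has two connected components: the simple roots {alpha_1, alpha_2, alpha_5, alpha_7, alpha_8} form a chain of 5 nodes with single edges (A_5), and {alpha_3, alpha_4, alpha_6} form a chain of 3 nodes with a double edge at one end; the terminal node there is the unique short simple root (B_3). A semisimple Lie algebra decomposes uniquely as the direct sum of simple ideals, one per connected component of its Dynkin diagram, so g ≅ A_5 ⊕ B_3 (dimension 35 + 21 = 56).

A_5 + B_3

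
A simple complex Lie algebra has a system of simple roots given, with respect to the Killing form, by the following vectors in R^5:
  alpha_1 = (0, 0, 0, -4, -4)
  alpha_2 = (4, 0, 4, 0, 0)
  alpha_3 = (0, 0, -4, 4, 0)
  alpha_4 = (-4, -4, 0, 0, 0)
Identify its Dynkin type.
Compute the Cartan integers a_ij = 2(alpha_i, alpha_j)/(alpha_j, alpha_j); the resulting 4x4 Cartan matrix is
[[2, 0, -1, 0], [0, 2, -1, -1], [-1, -1, 2, 0], [0, -1, 0, 2]].
All simple roots have the same length, so the diagram is simply laced. The associated Dynkin diagram is a chain of 4 nodes with single edges (A_4), so the type is A_4 (the algebra sl(5)).

A4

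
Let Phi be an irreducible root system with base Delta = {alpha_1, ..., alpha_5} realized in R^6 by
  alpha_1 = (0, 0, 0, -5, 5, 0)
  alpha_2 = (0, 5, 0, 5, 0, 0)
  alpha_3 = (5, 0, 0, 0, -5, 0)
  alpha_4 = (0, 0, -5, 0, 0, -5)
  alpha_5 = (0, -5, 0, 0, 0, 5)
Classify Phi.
Compute the Cartan integers a_ij = 2(alpha_i, alpha_j)/(alpha_j, alpha_j); the resulting 5x5 Cartan matrix is
[[2, -1, -1, 0, 0], [-1, 2, 0, 0, -1], [-1, 0, 2, 0, 0], [0, 0, 0, 2, -1], [0, -1, 0, -1, 2]].
All simple roots have the same length, so the diagram is simply laced. The associated Dynkin diagram is a chain of 5 nodes with single edges (A_5), so the type is A_5 (the algebra sl(6)).

A_5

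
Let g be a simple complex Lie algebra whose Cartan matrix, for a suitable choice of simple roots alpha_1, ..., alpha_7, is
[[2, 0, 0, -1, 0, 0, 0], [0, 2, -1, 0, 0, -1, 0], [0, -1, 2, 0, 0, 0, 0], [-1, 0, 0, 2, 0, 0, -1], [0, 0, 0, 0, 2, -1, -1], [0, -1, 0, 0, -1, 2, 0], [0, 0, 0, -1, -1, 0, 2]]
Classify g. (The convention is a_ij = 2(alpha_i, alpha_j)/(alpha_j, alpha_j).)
The matrix has rank 7 with 2's on the diagonal. Reading the off-diagonal entries as Dynkin edges (a single edge where a_ij = a_ji = -1; a double or triple edge where a_ij * a_ji = 2 or 3), the diagram is a chain of 7 nodes with single edges (A_7). One simple-root ordering that puts it in standard form is (alpha_3, alpha_2, alpha_6, alpha_5, alpha_7, alpha_4, alpha_1). So the algebra is type A_7, i.e. sl(8).

A7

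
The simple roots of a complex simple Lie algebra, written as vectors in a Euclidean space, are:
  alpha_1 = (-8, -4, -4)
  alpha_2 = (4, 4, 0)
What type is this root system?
G2

Compute the Cartan integers a_ij = 2(alpha_i, alpha_j)/(alpha_j, alpha_j); the resulting 2x2 Cartan matrix is
[[2, -3], [-1, 2]].
The roots have two lengths (squared-length ratio 3:1); the short ones are alpha_{2}. The associated Dynkin diagram is two nodes joined by a triple edge (G_2), so the type is G_2.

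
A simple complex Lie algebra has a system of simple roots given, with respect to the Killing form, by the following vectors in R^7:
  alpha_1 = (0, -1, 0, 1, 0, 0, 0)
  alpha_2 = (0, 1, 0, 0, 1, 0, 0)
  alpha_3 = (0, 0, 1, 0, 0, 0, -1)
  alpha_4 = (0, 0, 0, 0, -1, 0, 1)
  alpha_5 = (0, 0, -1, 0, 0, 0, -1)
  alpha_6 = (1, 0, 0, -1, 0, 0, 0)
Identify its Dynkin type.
Compute the Cartan integers a_ij = 2(alpha_i, alpha_j)/(alpha_j, alpha_j); the resulting 6x6 Cartan matrix is
[[2, -1, 0, 0, 0, -1], [-1, 2, 0, -1, 0, 0], [0, 0, 2, -1, 0, 0], [0, -1, -1, 2, -1, 0], [0, 0, 0, -1, 2, 0], [-1, 0, 0, 0, 0, 2]].
All simple roots have the same length, so the diagram is simply laced. The associated Dynkin diagram is a chain of 4 nodes with a fork of two nodes at one end (D_6), so the type is D_6 (the algebra so(12)).

D_6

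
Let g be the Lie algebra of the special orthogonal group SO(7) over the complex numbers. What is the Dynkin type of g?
B3

This is so(7) with 7 odd, which has dimension 7(7-1)/2 = 21 and rank (7-1)/2 = 3. In the classification of classical Lie algebras, the orthogonal algebra so(2n+1) in an odd number of variables has type B_n; here n = 3, so the Dynkin diagram is a chain of 3 nodes with a double edge at one end; the terminal node there is the unique short simple root (B_3). Hence the type is B_3.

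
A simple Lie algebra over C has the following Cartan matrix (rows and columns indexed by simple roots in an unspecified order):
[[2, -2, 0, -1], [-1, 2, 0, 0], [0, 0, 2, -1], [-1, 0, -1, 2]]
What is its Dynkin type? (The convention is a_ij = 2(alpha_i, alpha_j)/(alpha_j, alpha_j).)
B4

The matrix has rank 4 with 2's on the diagonal. Reading the off-diagonal entries as Dynkin edges (a single edge where a_ij = a_ji = -1; a double or triple edge where a_ij * a_ji = 2 or 3), the diagram is a chain of 4 nodes with a double edge at one end; the terminal node there is the unique short simple root (B_4). One simple-root ordering that puts it in standard form is (alpha_3, alpha_4, alpha_1, alpha_2). So the algebra is type B_4, i.e. so(9).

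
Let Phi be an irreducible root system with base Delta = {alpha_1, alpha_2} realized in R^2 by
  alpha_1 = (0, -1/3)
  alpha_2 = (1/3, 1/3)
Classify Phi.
Compute the Cartan integers a_ij = 2(alpha_i, alpha_j)/(alpha_j, alpha_j); the resulting 2x2 Cartan matrix is
[[2, -1], [-2, 2]].
The roots have two lengths (squared-length ratio 2:1); the short ones are alpha_{1}. The associated Dynkin diagram is a chain of 2 nodes with a double edge at one end; the terminal node there is the unique short simple root (B_2), so the type is B_2 (the algebra so(5)).

B_2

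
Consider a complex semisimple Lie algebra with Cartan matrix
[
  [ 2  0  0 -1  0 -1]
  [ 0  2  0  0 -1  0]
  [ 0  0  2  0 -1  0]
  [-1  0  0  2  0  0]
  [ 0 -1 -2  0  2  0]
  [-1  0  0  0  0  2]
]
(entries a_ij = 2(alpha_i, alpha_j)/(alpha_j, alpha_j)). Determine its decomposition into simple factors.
A3 + B3

The diagram associated to this matrix has two connected components: the simple roots {alpha_1, alpha_4, alpha_6} form a chain of 3 nodes with single edges (A_3), and {alpha_2, alpha_3, alpha_5} form a chain of 3 nodes with a double edge at one end; the terminal node there is the unique short simple root (B_3). A semisimple Lie algebra decomposes uniquely as the direct sum of simple ideals, one per connected component of its Dynkin diagram, so g ≅ A_3 ⊕ B_3 (dimension 15 + 21 = 36).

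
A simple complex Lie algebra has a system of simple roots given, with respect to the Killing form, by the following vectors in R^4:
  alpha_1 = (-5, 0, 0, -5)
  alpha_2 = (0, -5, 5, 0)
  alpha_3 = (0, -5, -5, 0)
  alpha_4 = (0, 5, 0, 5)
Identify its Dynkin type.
Compute the Cartan integers a_ij = 2(alpha_i, alpha_j)/(alpha_j, alpha_j); the resulting 4x4 Cartan matrix is
[[2, 0, 0, -1], [0, 2, 0, -1], [0, 0, 2, -1], [-1, -1, -1, 2]].
All simple roots have the same length, so the diagram is simply laced. The associated Dynkin diagram is a chain of 2 nodes with a fork of two nodes at one end (D_4), so the type is D_4 (the algebra so(8)).

D4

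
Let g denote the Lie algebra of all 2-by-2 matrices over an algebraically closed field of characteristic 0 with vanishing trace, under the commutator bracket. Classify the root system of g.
A1

This is sl(2), which has dimension 2^2 - 1 = 3 and rank 2 - 1 = 1 (a Cartan subalgebra is the diagonal traceless matrices). In the classification of classical Lie algebras, the special linear algebra sl(n+1) has type A_n; here n = 1, so the Dynkin diagram is a chain of 1 nodes with single edges (A_1). Hence the type is A_1.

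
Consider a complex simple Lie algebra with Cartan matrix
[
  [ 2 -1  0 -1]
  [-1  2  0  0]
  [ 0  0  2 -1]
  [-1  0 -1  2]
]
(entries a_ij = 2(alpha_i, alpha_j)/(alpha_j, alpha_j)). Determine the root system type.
The matrix has rank 4 with 2's on the diagonal. Reading the off-diagonal entries as Dynkin edges (a single edge where a_ij = a_ji = -1; a double or triple edge where a_ij * a_ji = 2 or 3), the diagram is a chain of 4 nodes with single edges (A_4). One simple-root ordering that puts it in standard form is (alpha_3, alpha_4, alpha_1, alpha_2). So the algebra is type A_4, i.e. sl(5).

type A_4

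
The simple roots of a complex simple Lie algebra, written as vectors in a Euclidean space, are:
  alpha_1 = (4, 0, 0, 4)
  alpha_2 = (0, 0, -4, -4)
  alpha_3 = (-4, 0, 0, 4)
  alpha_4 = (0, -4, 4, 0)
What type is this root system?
D_4

Compute the Cartan integers a_ij = 2(alpha_i, alpha_j)/(alpha_j, alpha_j); the resulting 4x4 Cartan matrix is
[[2, -1, 0, 0], [-1, 2, -1, -1], [0, -1, 2, 0], [0, -1, 0, 2]].
All simple roots have the same length, so the diagram is simply laced. The associated Dynkin diagram is a chain of 2 nodes with a fork of two nodes at one end (D_4), so the type is D_4 (the algebra so(8)).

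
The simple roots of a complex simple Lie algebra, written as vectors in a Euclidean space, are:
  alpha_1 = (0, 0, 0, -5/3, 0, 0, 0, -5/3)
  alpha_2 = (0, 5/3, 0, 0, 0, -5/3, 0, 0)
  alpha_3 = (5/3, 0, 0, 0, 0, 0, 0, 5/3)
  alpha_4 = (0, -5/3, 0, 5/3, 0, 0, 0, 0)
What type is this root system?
Compute the Cartan integers a_ij = 2(alpha_i, alpha_j)/(alpha_j, alpha_j); the resulting 4x4 Cartan matrix is
[[2, 0, -1, -1], [0, 2, 0, -1], [-1, 0, 2, 0], [-1, -1, 0, 2]].
All simple roots have the same length, so the diagram is simply laced. The associated Dynkin diagram is a chain of 4 nodes with single edges (A_4), so the type is A_4 (the algebra sl(5)).

A4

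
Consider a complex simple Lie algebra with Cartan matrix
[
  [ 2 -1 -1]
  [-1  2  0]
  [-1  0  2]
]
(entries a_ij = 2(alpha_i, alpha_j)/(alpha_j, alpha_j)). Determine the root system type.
The matrix has rank 3 with 2's on the diagonal. Reading the off-diagonal entries as Dynkin edges (a single edge where a_ij = a_ji = -1; a double or triple edge where a_ij * a_ji = 2 or 3), the diagram is a chain of 3 nodes with single edges (A_3). One simple-root ordering that puts it in standard form is (alpha_2, alpha_1, alpha_3). So the algebra is type A_3, i.e. sl(4).

A_3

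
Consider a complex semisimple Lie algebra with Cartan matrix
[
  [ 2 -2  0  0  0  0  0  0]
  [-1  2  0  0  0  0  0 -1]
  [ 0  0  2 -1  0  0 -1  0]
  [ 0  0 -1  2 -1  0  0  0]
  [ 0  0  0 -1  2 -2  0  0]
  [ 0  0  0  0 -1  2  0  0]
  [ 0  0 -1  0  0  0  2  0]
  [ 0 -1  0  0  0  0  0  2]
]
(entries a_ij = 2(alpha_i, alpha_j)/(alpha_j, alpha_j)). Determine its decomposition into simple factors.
B_5 + C_3

The diagram associated to this matrix has two connected components: the simple roots {alpha_3, alpha_4, alpha_5, alpha_6, alpha_7} form a chain of 5 nodes with a double edge at one end; the terminal node there is the unique short simple root (B_5), and {alpha_1, alpha_2, alpha_8} form a chain of 3 nodes with a double edge at one end; the terminal node there is the unique long simple root (C_3). A semisimple Lie algebra decomposes uniquely as the direct sum of simple ideals, one per connected component of its Dynkin diagram, so g ≅ B_5 ⊕ C_3 (dimension 55 + 21 = 76).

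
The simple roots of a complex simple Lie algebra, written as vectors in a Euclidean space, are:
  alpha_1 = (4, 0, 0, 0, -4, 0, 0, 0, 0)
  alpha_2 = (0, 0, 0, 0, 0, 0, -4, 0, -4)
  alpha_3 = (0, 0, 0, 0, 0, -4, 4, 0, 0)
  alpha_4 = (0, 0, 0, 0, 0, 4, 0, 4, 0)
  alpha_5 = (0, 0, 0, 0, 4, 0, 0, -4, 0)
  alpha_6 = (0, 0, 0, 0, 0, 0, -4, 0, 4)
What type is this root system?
Compute the Cartan integers a_ij = 2(alpha_i, alpha_j)/(alpha_j, alpha_j); the resulting 6x6 Cartan matrix is
[[2, 0, 0, 0, -1, 0], [0, 2, -1, 0, 0, 0], [0, -1, 2, -1, 0, -1], [0, 0, -1, 2, -1, 0], [-1, 0, 0, -1, 2, 0], [0, 0, -1, 0, 0, 2]].
All simple roots have the same length, so the diagram is simply laced. The associated Dynkin diagram is a chain of 4 nodes with a fork of two nodes at one end (D_6), so the type is D_6 (the algebra so(12)).

type D_6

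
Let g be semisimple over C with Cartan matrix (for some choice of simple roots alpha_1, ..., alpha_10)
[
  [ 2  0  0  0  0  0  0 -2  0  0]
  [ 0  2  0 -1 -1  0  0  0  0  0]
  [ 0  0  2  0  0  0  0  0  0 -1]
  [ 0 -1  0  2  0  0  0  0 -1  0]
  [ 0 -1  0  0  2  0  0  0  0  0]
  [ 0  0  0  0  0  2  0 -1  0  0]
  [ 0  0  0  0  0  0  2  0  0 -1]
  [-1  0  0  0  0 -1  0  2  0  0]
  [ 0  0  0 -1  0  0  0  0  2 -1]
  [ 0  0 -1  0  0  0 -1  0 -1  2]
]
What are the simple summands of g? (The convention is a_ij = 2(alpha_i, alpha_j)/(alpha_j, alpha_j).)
C_3 ⊕ D_7

The diagram associated to this matrix has two connected components: the simple roots {alpha_1, alpha_6, alpha_8} form a chain of 3 nodes with a double edge at one end; the terminal node there is the unique long simple root (C_3), and {alpha_2, alpha_3, alpha_4, alpha_5, alpha_7, alpha_9, alpha_10} form a chain of 5 nodes with a fork of two nodes at one end (D_7). A semisimple Lie algebra decomposes uniquely as the direct sum of simple ideals, one per connected component of its Dynkin diagram, so g ≅ C_3 ⊕ D_7 (dimension 21 + 91 = 112).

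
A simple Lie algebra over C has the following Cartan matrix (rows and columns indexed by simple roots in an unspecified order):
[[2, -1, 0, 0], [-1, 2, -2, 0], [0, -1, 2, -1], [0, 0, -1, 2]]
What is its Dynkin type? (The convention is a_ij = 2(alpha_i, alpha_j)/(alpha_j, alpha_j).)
The matrix has rank 4 with 2's on the diagonal. Reading the off-diagonal entries as Dynkin edges (a single edge where a_ij = a_ji = -1; a double or triple edge where a_ij * a_ji = 2 or 3), the diagram is a chain of 4 nodes with a double edge between the middle two (F_4). One simple-root ordering that puts it in standard form is (alpha_1, alpha_2, alpha_3, alpha_4). So the algebra is type F_4.

F4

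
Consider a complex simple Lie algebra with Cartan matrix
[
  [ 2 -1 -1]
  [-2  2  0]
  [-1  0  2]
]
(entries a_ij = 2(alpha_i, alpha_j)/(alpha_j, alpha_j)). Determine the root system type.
C_3 (sp(6))

The matrix has rank 3 with 2's on the diagonal. Reading the off-diagonal entries as Dynkin edges (a single edge where a_ij = a_ji = -1; a double or triple edge where a_ij * a_ji = 2 or 3), the diagram is a chain of 3 nodes with a double edge at one end; the terminal node there is the unique long simple root (C_3). One simple-root ordering that puts it in standard form is (alpha_3, alpha_1, alpha_2). So the algebra is type C_3, i.e. sp(6).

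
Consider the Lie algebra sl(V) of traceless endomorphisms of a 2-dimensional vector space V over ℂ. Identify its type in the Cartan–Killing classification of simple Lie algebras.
A_1 (sl(2))

This is sl(2), which has dimension 2^2 - 1 = 3 and rank 2 - 1 = 1 (a Cartan subalgebra is the diagonal traceless matrices). In the classification of classical Lie algebras, the special linear algebra sl(n+1) has type A_n; here n = 1, so the Dynkin diagram is a chain of 1 nodes with single edges (A_1). Hence the type is A_1.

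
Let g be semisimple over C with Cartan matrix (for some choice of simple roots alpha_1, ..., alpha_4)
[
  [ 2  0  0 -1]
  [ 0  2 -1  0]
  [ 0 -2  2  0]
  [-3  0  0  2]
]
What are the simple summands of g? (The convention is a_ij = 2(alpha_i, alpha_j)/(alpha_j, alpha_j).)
type B_2 ⊕ type G_2

The diagram associated to this matrix has two connected components: the simple roots {alpha_2, alpha_3} form a chain of 2 nodes with a double edge at one end; the terminal node there is the unique short simple root (B_2), and {alpha_1, alpha_4} form two nodes joined by a triple edge (G_2). A semisimple Lie algebra decomposes uniquely as the direct sum of simple ideals, one per connected component of its Dynkin diagram, so g ≅ B_2 ⊕ G_2 (dimension 10 + 14 = 24).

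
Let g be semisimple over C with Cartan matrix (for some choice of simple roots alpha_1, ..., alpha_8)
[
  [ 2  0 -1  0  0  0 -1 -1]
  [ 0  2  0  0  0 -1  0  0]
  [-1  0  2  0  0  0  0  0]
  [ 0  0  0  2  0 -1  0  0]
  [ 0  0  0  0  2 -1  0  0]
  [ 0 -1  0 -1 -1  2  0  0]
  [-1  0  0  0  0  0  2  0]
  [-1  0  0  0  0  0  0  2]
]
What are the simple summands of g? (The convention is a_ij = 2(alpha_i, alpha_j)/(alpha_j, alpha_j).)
D_4 + D_4

The diagram associated to this matrix has two connected components: the simple roots {alpha_2, alpha_4, alpha_5, alpha_6} form a chain of 2 nodes with a fork of two nodes at one end (D_4), and {alpha_1, alpha_3, alpha_7, alpha_8} form a chain of 2 nodes with a fork of two nodes at one end (D_4). A semisimple Lie algebra decomposes uniquely as the direct sum of simple ideals, one per connected component of its Dynkin diagram, so g ≅ D_4 ⊕ D_4 (dimension 28 + 28 = 56).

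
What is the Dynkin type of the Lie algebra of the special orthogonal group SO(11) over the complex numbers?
type B_5

This is so(11) with 11 odd, which has dimension 11(11-1)/2 = 55 and rank (11-1)/2 = 5. In the classification of classical Lie algebras, the orthogonal algebra so(2n+1) in an odd number of variables has type B_n; here n = 5, so the Dynkin diagram is a chain of 5 nodes with a double edge at one end; the terminal node there is the unique short simple root (B_5). Hence the type is B_5.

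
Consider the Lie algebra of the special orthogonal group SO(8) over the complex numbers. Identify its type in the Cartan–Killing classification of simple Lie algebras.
type D_4

This is so(8) with 8 even, which has dimension 8(8-1)/2 = 28 and rank 8/2 = 4. In the classification of classical Lie algebras, the orthogonal algebra so(2n) in an even number of variables has type D_n; here n = 4, so the Dynkin diagram is a chain of 2 nodes with a fork of two nodes at one end (D_4). Hence the type is D_4.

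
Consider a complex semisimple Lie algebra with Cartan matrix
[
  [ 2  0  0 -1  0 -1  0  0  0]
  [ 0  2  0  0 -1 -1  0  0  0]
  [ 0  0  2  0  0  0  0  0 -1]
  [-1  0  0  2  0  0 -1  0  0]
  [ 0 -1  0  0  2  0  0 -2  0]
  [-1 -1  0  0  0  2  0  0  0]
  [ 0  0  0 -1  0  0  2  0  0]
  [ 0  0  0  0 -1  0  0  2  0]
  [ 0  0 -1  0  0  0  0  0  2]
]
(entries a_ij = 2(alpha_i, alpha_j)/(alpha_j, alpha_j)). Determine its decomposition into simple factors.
The diagram associated to this matrix has two connected components: the simple roots {alpha_3, alpha_9} form a chain of 2 nodes with single edges (A_2), and {alpha_1, alpha_2, alpha_4, alpha_5, alpha_6, alpha_7, alpha_8} form a chain of 7 nodes with a double edge at one end; the terminal node there is the unique short simple root (B_7). A semisimple Lie algebra decomposes uniquely as the direct sum of simple ideals, one per connected component of its Dynkin diagram, so g ≅ A_2 ⊕ B_7 (dimension 8 + 105 = 113).

type A_2 ⊕ type B_7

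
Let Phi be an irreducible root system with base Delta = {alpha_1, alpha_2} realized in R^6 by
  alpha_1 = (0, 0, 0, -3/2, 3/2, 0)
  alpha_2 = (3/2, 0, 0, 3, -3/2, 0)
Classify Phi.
G2

Compute the Cartan integers a_ij = 2(alpha_i, alpha_j)/(alpha_j, alpha_j); the resulting 2x2 Cartan matrix is
[[2, -1], [-3, 2]].
The roots have two lengths (squared-length ratio 3:1); the short ones are alpha_{1}. The associated Dynkin diagram is two nodes joined by a triple edge (G_2), so the type is G_2.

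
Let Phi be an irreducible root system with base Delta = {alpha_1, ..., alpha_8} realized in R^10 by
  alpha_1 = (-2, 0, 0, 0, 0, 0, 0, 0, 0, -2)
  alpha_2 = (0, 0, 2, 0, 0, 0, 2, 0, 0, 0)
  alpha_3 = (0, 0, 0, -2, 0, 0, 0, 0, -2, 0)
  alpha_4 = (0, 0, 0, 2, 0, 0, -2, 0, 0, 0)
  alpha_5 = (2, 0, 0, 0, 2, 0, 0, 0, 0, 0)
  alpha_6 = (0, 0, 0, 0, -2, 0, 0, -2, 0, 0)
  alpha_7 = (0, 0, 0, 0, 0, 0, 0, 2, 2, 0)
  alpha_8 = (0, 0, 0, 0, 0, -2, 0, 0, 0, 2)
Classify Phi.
type A_8

Compute the Cartan integers a_ij = 2(alpha_i, alpha_j)/(alpha_j, alpha_j); the resulting 8x8 Cartan matrix is
[[2, 0, 0, 0, -1, 0, 0, -1], [0, 2, 0, -1, 0, 0, 0, 0], [0, 0, 2, -1, 0, 0, -1, 0], [0, -1, -1, 2, 0, 0, 0, 0], [-1, 0, 0, 0, 2, -1, 0, 0], [0, 0, 0, 0, -1, 2, -1, 0], [0, 0, -1, 0, 0, -1, 2, 0], [-1, 0, 0, 0, 0, 0, 0, 2]].
All simple roots have the same length, so the diagram is simply laced. The associated Dynkin diagram is a chain of 8 nodes with single edges (A_8), so the type is A_8 (the algebra sl(9)).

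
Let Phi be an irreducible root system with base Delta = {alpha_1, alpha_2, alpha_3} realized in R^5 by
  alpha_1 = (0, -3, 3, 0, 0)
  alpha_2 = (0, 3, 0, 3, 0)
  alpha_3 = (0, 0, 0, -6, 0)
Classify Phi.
C_3

Compute the Cartan integers a_ij = 2(alpha_i, alpha_j)/(alpha_j, alpha_j); the resulting 3x3 Cartan matrix is
[[2, -1, 0], [-1, 2, -1], [0, -2, 2]].
The roots have two lengths (squared-length ratio 2:1); the short ones are alpha_{1,2}. The associated Dynkin diagram is a chain of 3 nodes with a double edge at one end; the terminal node there is the unique long simple root (C_3), so the type is C_3 (the algebra sp(6)).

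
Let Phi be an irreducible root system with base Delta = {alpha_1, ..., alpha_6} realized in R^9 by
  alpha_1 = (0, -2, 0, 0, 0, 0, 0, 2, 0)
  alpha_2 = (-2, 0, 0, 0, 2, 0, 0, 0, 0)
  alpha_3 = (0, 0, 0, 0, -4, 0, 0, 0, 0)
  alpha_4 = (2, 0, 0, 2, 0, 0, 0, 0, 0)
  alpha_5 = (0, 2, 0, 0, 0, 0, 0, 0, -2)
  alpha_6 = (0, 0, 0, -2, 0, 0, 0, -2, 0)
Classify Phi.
C_6

Compute the Cartan integers a_ij = 2(alpha_i, alpha_j)/(alpha_j, alpha_j); the resulting 6x6 Cartan matrix is
[[2, 0, 0, 0, -1, -1], [0, 2, -1, -1, 0, 0], [0, -2, 2, 0, 0, 0], [0, -1, 0, 2, 0, -1], [-1, 0, 0, 0, 2, 0], [-1, 0, 0, -1, 0, 2]].
The roots have two lengths (squared-length ratio 2:1); the short ones are alpha_{1,2,4,5,6}. The associated Dynkin diagram is a chain of 6 nodes with a double edge at one end; the terminal node there is the unique long simple root (C_6), so the type is C_6 (the algebra sp(12)).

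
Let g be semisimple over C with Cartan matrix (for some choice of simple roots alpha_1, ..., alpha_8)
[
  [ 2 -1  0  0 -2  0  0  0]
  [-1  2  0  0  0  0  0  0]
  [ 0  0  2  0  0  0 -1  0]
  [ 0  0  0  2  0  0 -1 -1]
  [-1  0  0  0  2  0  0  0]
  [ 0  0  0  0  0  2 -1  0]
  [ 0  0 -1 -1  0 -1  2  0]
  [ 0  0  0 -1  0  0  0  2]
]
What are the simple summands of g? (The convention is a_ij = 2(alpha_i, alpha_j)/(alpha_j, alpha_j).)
B_3 (so(7)) + D_5 (so(10))

The diagram associated to this matrix has two connected components: the simple roots {alpha_1, alpha_2, alpha_5} form a chain of 3 nodes with a double edge at one end; the terminal node there is the unique short simple root (B_3), and {alpha_3, alpha_4, alpha_6, alpha_7, alpha_8} form a chain of 3 nodes with a fork of two nodes at one end (D_5). A semisimple Lie algebra decomposes uniquely as the direct sum of simple ideals, one per connected component of its Dynkin diagram, so g ≅ B_3 ⊕ D_5 (dimension 21 + 45 = 66).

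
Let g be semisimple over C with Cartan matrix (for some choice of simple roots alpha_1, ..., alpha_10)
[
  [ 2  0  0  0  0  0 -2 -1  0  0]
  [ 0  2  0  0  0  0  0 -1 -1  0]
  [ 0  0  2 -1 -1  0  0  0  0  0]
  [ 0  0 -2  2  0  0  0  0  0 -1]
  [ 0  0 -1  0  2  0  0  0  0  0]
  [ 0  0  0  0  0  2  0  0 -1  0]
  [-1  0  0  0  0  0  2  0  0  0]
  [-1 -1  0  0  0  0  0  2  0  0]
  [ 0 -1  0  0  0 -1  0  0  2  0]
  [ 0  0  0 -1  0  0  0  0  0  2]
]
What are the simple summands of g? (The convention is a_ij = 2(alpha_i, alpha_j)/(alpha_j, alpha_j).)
The diagram associated to this matrix has two connected components: the simple roots {alpha_1, alpha_2, alpha_6, alpha_7, alpha_8, alpha_9} form a chain of 6 nodes with a double edge at one end; the terminal node there is the unique short simple root (B_6), and {alpha_3, alpha_4, alpha_5, alpha_10} form a chain of 4 nodes with a double edge between the middle two (F_4). A semisimple Lie algebra decomposes uniquely as the direct sum of simple ideals, one per connected component of its Dynkin diagram, so g ≅ B_6 ⊕ F_4 (dimension 78 + 52 = 130).

type B_6 ⊕ type F_4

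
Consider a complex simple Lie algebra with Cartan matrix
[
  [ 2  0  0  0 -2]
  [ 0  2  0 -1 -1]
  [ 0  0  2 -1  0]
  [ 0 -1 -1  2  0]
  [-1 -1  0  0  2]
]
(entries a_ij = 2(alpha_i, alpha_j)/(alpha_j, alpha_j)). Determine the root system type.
C_5 (sp(10))

The matrix has rank 5 with 2's on the diagonal. Reading the off-diagonal entries as Dynkin edges (a single edge where a_ij = a_ji = -1; a double or triple edge where a_ij * a_ji = 2 or 3), the diagram is a chain of 5 nodes with a double edge at one end; the terminal node there is the unique long simple root (C_5). One simple-root ordering that puts it in standard form is (alpha_3, alpha_4, alpha_2, alpha_5, alpha_1). So the algebra is type C_5, i.e. sp(10).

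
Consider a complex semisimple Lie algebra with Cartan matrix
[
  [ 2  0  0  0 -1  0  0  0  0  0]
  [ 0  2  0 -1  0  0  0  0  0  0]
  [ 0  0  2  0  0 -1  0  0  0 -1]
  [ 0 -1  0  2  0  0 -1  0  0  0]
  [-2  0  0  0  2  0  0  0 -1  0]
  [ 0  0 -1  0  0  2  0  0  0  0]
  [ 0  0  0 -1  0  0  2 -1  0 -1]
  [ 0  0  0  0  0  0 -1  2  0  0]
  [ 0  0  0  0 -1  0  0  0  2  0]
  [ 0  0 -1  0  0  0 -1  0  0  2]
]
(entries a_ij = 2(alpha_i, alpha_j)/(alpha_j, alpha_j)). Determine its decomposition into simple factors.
The diagram associated to this matrix has two connected components: the simple roots {alpha_1, alpha_5, alpha_9} form a chain of 3 nodes with a double edge at one end; the terminal node there is the unique short simple root (B_3), and {alpha_2, alpha_3, alpha_4, alpha_6, alpha_7, alpha_8, alpha_10} form a chain of 6 nodes with one extra node attached to the third node from one end (E_7). A semisimple Lie algebra decomposes uniquely as the direct sum of simple ideals, one per connected component of its Dynkin diagram, so g ≅ B_3 ⊕ E_7 (dimension 21 + 133 = 154).

B_3 ⊕ E_7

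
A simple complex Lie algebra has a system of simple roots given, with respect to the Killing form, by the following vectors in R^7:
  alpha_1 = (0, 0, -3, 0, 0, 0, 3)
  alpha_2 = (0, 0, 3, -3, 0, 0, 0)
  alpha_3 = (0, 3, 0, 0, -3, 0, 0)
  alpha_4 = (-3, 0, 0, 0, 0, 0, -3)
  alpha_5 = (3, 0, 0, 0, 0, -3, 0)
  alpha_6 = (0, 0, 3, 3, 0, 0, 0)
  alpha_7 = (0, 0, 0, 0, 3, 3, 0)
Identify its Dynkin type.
type D_7

Compute the Cartan integers a_ij = 2(alpha_i, alpha_j)/(alpha_j, alpha_j); the resulting 7x7 Cartan matrix is
[[2, -1, 0, -1, 0, -1, 0], [-1, 2, 0, 0, 0, 0, 0], [0, 0, 2, 0, 0, 0, -1], [-1, 0, 0, 2, -1, 0, 0], [0, 0, 0, -1, 2, 0, -1], [-1, 0, 0, 0, 0, 2, 0], [0, 0, -1, 0, -1, 0, 2]].
All simple roots have the same length, so the diagram is simply laced. The associated Dynkin diagram is a chain of 5 nodes with a fork of two nodes at one end (D_7), so the type is D_7 (the algebra so(14)).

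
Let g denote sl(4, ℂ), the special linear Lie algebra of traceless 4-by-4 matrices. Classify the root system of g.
This is sl(4), which has dimension 4^2 - 1 = 15 and rank 4 - 1 = 3 (a Cartan subalgebra is the diagonal traceless matrices). In the classification of classical Lie algebras, the special linear algebra sl(n+1) has type A_n; here n = 3, so the Dynkin diagram is a chain of 3 nodes with single edges (A_3). Hence the type is A_3.

A_3 (sl(4))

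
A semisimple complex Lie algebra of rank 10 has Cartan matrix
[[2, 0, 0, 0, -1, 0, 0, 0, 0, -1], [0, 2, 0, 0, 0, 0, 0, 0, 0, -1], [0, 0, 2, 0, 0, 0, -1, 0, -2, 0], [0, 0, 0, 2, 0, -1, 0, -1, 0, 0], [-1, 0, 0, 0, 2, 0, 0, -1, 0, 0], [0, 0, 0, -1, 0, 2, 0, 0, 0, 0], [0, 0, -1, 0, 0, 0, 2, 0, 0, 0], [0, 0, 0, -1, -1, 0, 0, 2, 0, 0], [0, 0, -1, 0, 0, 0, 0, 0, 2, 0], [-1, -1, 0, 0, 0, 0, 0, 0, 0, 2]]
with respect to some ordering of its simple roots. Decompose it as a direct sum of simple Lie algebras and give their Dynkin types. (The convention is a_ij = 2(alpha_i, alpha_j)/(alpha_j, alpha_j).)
A7 + B3

The diagram associated to this matrix has two connected components: the simple roots {alpha_1, alpha_2, alpha_4, alpha_5, alpha_6, alpha_8, alpha_10} form a chain of 7 nodes with single edges (A_7), and {alpha_3, alpha_7, alpha_9} form a chain of 3 nodes with a double edge at one end; the terminal node there is the unique short simple root (B_3). A semisimple Lie algebra decomposes uniquely as the direct sum of simple ideals, one per connected component of its Dynkin diagram, so g ≅ A_7 ⊕ B_3 (dimension 63 + 21 = 84).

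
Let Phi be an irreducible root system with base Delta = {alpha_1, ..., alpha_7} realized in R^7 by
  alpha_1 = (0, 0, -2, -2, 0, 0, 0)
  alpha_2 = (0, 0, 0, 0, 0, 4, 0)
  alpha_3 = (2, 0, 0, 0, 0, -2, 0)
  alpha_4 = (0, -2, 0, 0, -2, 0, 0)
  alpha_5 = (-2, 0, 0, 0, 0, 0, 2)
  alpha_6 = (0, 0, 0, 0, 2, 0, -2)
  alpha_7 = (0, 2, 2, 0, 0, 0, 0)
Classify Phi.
Compute the Cartan integers a_ij = 2(alpha_i, alpha_j)/(alpha_j, alpha_j); the resulting 7x7 Cartan matrix is
[[2, 0, 0, 0, 0, 0, -1], [0, 2, -2, 0, 0, 0, 0], [0, -1, 2, 0, -1, 0, 0], [0, 0, 0, 2, 0, -1, -1], [0, 0, -1, 0, 2, -1, 0], [0, 0, 0, -1, -1, 2, 0], [-1, 0, 0, -1, 0, 0, 2]].
The roots have two lengths (squared-length ratio 2:1); the short ones are alpha_{1,3,4,5,6,7}. The associated Dynkin diagram is a chain of 7 nodes with a double edge at one end; the terminal node there is the unique long simple root (C_7), so the type is C_7 (the algebra sp(14)).

C_7 (sp(14))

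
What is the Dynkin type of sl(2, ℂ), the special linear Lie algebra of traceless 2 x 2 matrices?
A_1 (sl(2))

This is sl(2), which has dimension 2^2 - 1 = 3 and rank 2 - 1 = 1 (a Cartan subalgebra is the diagonal traceless matrices). In the classification of classical Lie algebras, the special linear algebra sl(n+1) has type A_n; here n = 1, so the Dynkin diagram is a chain of 1 nodes with single edges (A_1). Hence the type is A_1.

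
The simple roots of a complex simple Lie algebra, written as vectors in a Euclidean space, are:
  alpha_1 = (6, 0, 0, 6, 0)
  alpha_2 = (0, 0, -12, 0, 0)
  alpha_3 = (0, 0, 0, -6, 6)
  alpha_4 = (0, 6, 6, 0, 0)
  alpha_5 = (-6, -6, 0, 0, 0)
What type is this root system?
type C_5

Compute the Cartan integers a_ij = 2(alpha_i, alpha_j)/(alpha_j, alpha_j); the resulting 5x5 Cartan matrix is
[[2, 0, -1, 0, -1], [0, 2, 0, -2, 0], [-1, 0, 2, 0, 0], [0, -1, 0, 2, -1], [-1, 0, 0, -1, 2]].
The roots have two lengths (squared-length ratio 2:1); the short ones are alpha_{1,3,4,5}. The associated Dynkin diagram is a chain of 5 nodes with a double edge at one end; the terminal node there is the unique long simple root (C_5), so the type is C_5 (the algebra sp(10)).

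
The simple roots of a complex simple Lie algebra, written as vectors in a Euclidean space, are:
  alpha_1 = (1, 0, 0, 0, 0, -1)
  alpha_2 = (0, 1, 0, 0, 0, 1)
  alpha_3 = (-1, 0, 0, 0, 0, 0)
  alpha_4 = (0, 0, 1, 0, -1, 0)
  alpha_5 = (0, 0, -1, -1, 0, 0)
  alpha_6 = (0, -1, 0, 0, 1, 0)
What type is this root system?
B6

Compute the Cartan integers a_ij = 2(alpha_i, alpha_j)/(alpha_j, alpha_j); the resulting 6x6 Cartan matrix is
[[2, -1, -2, 0, 0, 0], [-1, 2, 0, 0, 0, -1], [-1, 0, 2, 0, 0, 0], [0, 0, 0, 2, -1, -1], [0, 0, 0, -1, 2, 0], [0, -1, 0, -1, 0, 2]].
The roots have two lengths (squared-length ratio 2:1); the short ones are alpha_{3}. The associated Dynkin diagram is a chain of 6 nodes with a double edge at one end; the terminal node there is the unique short simple root (B_6), so the type is B_6 (the algebra so(13)).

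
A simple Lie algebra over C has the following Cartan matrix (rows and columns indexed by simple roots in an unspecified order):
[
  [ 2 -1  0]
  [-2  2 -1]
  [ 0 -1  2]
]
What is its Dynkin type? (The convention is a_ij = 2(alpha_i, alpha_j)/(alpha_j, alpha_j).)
The matrix has rank 3 with 2's on the diagonal. Reading the off-diagonal entries as Dynkin edges (a single edge where a_ij = a_ji = -1; a double or triple edge where a_ij * a_ji = 2 or 3), the diagram is a chain of 3 nodes with a double edge at one end; the terminal node there is the unique short simple root (B_3). One simple-root ordering that puts it in standard form is (alpha_3, alpha_2, alpha_1). So the algebra is type B_3, i.e. so(7).

B_3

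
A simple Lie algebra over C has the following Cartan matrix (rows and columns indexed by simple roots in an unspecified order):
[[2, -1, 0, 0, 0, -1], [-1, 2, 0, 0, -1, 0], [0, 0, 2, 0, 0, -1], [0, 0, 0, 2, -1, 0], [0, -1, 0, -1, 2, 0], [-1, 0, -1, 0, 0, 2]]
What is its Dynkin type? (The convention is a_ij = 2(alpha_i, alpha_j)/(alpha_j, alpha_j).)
The matrix has rank 6 with 2's on the diagonal. Reading the off-diagonal entries as Dynkin edges (a single edge where a_ij = a_ji = -1; a double or triple edge where a_ij * a_ji = 2 or 3), the diagram is a chain of 6 nodes with single edges (A_6). One simple-root ordering that puts it in standard form is (alpha_4, alpha_5, alpha_2, alpha_1, alpha_6, alpha_3). So the algebra is type A_6, i.e. sl(7).

type A_6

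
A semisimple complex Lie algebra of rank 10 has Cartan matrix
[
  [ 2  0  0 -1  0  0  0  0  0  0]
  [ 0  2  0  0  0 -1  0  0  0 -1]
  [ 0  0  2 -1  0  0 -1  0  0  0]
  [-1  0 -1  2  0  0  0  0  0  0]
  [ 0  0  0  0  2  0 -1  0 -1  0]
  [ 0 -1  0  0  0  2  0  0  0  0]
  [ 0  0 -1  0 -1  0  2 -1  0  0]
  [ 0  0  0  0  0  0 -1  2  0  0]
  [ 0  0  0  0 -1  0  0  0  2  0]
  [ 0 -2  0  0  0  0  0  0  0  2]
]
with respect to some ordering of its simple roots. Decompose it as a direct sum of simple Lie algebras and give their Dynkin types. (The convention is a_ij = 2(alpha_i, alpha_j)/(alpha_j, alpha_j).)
The diagram associated to this matrix has two connected components: the simple roots {alpha_2, alpha_6, alpha_10} form a chain of 3 nodes with a double edge at one end; the terminal node there is the unique long simple root (C_3), and {alpha_1, alpha_3, alpha_4, alpha_5, alpha_7, alpha_8, alpha_9} form a chain of 6 nodes with one extra node attached to the third node from one end (E_7). A semisimple Lie algebra decomposes uniquely as the direct sum of simple ideals, one per connected component of its Dynkin diagram, so g ≅ C_3 ⊕ E_7 (dimension 21 + 133 = 154).

C3 + E7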